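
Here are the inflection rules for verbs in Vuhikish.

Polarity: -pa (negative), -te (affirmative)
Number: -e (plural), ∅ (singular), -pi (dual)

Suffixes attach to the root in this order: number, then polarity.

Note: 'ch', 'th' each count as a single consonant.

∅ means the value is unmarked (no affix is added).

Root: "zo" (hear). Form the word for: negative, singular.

zopa

number = singular: zero marking, form stays zo.
Attach polarity negative -pa → zopa.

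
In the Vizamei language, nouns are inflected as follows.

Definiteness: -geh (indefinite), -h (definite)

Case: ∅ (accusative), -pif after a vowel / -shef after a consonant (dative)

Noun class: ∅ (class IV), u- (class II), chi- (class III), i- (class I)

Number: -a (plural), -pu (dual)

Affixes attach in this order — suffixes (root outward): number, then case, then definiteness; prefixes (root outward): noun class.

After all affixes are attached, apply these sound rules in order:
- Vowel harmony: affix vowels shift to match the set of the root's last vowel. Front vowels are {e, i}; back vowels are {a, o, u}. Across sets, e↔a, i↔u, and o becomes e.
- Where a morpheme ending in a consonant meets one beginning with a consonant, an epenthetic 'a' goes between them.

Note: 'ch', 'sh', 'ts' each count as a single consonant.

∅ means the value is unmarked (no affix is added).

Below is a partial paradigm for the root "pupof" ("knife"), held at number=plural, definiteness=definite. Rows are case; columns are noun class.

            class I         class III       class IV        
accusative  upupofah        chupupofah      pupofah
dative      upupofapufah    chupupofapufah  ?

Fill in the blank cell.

pupofapufah

noun class = class IV: zero marking, form stays pupof.
Attach number plural -a → pupofa.
Attach case dative -pif (after vowel 'a') → pupofapif.
Attach definiteness definite -h → pupofapifh.
Apply vowel harmony: pupofapifh → pupofapufh.
Apply epenthesis: pupofapufh → pupofapufah.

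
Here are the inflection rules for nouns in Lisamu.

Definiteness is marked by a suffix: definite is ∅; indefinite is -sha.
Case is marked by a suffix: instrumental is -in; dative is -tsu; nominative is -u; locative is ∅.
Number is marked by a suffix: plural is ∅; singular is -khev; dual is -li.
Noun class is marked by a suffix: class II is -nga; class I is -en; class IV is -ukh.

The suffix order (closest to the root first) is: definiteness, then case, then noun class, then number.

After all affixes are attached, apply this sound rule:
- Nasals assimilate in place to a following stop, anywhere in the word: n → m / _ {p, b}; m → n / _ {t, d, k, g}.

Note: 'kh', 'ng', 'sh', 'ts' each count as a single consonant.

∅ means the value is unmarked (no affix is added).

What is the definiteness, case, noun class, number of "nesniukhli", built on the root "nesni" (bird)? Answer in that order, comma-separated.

Segment: nesni-ukh-li.
definiteness: ∅ → definite.
case: ∅ → locative.
noun class: -ukh → class IV.
number: -li → dual.

definite, locative, class IV, dual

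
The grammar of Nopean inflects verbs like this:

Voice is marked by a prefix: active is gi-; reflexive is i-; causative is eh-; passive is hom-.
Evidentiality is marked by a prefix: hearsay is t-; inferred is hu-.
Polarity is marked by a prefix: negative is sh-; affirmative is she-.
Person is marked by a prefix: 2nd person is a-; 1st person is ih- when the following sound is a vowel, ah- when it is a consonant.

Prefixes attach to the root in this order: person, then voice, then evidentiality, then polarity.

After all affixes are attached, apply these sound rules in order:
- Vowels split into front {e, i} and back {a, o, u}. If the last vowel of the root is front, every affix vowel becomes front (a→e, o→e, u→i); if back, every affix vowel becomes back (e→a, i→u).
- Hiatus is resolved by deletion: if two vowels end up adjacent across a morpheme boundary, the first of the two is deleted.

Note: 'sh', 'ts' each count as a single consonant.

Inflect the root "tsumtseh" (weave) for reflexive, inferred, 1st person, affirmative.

shehehtsumtseh

Attach person 1st person ah- (before consonant 'ts') → ahtsumtseh.
Attach voice reflexive i- → iahtsumtseh.
Attach evidentiality inferred hu- → huiahtsumtseh.
Attach polarity affirmative she- → shehuiahtsumtseh.
Apply vowel harmony: shehuiahtsumtseh → shehiiehtsumtseh.
Apply vowel deletion: shehiiehtsumtseh → shehehtsumtseh.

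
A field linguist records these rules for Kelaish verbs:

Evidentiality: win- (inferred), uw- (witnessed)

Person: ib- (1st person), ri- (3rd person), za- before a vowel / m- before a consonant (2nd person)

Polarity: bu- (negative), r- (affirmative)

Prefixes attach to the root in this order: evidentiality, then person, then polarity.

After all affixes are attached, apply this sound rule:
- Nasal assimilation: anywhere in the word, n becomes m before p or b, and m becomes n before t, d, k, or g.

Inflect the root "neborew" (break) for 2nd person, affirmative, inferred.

Attach evidentiality inferred win- → winneborew.
Attach person 2nd person m- (before consonant 'w') → mwinneborew.
Attach polarity affirmative r- → rmwinneborew.
Nasal assimilation: no change.

rmwinneborew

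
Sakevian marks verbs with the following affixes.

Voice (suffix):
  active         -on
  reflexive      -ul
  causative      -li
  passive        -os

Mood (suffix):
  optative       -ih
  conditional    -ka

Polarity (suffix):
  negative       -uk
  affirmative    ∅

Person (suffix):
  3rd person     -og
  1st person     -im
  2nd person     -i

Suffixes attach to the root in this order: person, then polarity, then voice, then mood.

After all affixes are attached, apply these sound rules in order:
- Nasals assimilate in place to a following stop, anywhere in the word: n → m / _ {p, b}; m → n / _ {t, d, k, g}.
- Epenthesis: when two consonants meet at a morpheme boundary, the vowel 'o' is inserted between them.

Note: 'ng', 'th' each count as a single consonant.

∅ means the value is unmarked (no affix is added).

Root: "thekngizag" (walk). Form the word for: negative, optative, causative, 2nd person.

thekngizagiukoliih

Attach person 2nd person -i → thekngizagi.
Attach polarity negative -uk → thekngizagiuk.
Attach voice causative -li → thekngizagiukli.
Attach mood optative -ih → thekngizagiukliih.
Nasal assimilation: no change.
Apply epenthesis: thekngizagiukliih → thekngizagiukoliih.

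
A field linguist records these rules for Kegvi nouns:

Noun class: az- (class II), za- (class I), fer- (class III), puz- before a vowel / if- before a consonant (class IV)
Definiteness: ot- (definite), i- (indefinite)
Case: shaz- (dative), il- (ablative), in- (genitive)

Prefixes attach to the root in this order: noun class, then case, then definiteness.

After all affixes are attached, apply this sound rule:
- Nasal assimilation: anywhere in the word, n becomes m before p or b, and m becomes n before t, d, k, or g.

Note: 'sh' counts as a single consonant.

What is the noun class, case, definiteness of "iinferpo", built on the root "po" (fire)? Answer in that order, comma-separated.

class III, genitive, indefinite

Segment: i-in-fer-po.
noun class: fer- → class III.
case: in- → genitive.
definiteness: i- → indefinite.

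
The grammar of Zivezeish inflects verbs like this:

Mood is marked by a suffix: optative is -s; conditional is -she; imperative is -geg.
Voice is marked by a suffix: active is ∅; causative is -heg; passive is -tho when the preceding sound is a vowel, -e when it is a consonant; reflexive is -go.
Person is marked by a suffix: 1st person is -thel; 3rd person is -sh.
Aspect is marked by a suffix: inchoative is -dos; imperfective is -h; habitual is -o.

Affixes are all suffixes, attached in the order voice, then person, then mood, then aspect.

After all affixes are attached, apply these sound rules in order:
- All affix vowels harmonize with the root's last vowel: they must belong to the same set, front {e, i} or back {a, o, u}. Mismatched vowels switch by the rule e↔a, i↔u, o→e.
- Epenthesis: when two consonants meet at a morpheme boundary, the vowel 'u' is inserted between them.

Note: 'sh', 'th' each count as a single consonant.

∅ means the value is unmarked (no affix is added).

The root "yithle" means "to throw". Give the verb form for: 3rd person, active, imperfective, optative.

yithleshusuh

voice = active: zero marking, form stays yithle.
Attach person 3rd person -sh → yithlesh.
Attach mood optative -s → yithleshs.
Attach aspect imperfective -h → yithleshsh.
Vowel harmony: no change.
Apply epenthesis: yithleshsh → yithleshusuh.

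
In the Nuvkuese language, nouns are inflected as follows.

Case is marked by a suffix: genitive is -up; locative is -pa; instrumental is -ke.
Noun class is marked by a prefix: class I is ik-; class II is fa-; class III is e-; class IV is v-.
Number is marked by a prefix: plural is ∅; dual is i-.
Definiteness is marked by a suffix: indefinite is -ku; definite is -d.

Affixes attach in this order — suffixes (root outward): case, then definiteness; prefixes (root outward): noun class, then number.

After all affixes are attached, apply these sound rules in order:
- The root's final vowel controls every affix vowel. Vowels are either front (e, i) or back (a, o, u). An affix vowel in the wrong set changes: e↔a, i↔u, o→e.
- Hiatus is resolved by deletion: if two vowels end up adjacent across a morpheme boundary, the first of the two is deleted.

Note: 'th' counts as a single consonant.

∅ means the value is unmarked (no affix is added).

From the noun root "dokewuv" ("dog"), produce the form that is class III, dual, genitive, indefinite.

Attach case genitive -up → dokewuvup.
Attach definiteness indefinite -ku → dokewuvupku.
Attach noun class class III e- → edokewuvupku.
Attach number dual i- → iedokewuvupku.
Apply vowel harmony: iedokewuvupku → uadokewuvupku.
Apply vowel deletion: uadokewuvupku → adokewuvupku.

adokewuvupku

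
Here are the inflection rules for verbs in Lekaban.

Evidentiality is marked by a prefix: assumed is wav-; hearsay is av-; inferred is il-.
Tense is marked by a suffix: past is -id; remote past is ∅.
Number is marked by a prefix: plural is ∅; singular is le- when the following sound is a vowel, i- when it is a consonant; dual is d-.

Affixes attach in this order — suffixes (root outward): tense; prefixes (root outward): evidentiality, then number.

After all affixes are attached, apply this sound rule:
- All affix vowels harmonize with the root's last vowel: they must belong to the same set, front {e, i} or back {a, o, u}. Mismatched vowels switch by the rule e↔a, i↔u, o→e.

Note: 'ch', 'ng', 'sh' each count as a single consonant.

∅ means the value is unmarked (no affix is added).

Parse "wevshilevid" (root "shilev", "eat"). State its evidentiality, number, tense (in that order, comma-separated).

assumed, plural, past

Segment: wav-shilev-id.
evidentiality: wav- → assumed.
number: ∅ → plural.
tense: -id → past.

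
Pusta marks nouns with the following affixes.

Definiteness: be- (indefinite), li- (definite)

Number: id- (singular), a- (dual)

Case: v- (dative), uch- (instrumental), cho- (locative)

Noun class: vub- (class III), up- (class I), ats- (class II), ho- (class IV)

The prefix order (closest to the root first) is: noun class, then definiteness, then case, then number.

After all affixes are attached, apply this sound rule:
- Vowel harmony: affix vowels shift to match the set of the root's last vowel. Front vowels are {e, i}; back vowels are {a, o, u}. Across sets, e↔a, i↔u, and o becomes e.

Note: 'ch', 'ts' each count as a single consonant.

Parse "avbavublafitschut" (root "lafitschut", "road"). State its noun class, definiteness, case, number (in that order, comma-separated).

class III, indefinite, dative, dual

Segment: a-v-be-vub-lafitschut.
noun class: vub- → class III.
definiteness: be- → indefinite.
case: v- → dative.
number: a- → dual.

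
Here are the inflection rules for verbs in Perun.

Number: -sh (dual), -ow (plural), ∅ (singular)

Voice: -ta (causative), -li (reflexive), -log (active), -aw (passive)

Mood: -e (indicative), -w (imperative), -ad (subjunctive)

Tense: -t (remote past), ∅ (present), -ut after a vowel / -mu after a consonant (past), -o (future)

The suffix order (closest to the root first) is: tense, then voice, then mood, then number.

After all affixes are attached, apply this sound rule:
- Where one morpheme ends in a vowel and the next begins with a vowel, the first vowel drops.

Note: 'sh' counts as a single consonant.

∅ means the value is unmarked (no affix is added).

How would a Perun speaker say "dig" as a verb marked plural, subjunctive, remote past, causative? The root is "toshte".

toshtettadow

Attach tense remote past -t → toshtet.
Attach voice causative -ta → toshtetta.
Attach mood subjunctive -ad → toshtettaad.
Attach number plural -ow → toshtettaadow.
Apply vowel deletion: toshtettaadow → toshtettadow.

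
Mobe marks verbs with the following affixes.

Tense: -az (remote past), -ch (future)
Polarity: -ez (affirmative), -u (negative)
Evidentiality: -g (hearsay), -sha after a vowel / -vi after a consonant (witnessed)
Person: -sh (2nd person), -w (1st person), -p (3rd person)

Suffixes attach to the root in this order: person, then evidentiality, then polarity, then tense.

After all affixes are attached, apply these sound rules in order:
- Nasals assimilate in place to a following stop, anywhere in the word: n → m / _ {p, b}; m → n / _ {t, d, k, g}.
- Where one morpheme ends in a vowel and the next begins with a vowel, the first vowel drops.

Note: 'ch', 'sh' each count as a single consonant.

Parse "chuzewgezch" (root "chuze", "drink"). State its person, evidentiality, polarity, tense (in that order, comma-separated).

1st person, hearsay, affirmative, future

Segment: chuze-w-g-ez-ch.
person: -w → 1st person.
evidentiality: -g → hearsay.
polarity: -ez → affirmative.
tense: -ch → future.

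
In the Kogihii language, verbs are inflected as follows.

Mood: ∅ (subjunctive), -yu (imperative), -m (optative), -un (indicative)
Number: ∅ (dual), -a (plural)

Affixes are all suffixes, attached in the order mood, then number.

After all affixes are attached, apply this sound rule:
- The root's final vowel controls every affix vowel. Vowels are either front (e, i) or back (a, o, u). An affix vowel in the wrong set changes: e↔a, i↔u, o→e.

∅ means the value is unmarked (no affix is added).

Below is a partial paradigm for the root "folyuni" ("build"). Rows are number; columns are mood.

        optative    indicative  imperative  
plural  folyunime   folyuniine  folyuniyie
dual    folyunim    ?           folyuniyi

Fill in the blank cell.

Attach mood indicative -un → folyuniun.
number = dual: zero marking, form stays folyuniun.
Apply vowel harmony: folyuniun → folyuniin.

folyuniin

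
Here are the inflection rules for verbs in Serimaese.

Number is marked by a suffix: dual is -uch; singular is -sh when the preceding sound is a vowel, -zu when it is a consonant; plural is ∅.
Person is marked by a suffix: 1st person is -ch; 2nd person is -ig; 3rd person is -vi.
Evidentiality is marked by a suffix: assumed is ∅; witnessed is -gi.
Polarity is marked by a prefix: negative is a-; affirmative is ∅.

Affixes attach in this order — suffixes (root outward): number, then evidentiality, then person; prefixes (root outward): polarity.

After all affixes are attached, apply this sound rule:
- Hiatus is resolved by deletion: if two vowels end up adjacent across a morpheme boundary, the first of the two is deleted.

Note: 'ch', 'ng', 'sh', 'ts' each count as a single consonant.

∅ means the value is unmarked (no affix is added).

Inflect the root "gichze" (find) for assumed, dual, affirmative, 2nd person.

Attach number dual -uch → gichzeuch.
evidentiality = assumed: zero marking, form stays gichzeuch.
polarity = affirmative: zero marking, form stays gichzeuch.
Attach person 2nd person -ig → gichzeuchig.
Apply vowel deletion: gichzeuchig → gichzuchig.

gichzuchig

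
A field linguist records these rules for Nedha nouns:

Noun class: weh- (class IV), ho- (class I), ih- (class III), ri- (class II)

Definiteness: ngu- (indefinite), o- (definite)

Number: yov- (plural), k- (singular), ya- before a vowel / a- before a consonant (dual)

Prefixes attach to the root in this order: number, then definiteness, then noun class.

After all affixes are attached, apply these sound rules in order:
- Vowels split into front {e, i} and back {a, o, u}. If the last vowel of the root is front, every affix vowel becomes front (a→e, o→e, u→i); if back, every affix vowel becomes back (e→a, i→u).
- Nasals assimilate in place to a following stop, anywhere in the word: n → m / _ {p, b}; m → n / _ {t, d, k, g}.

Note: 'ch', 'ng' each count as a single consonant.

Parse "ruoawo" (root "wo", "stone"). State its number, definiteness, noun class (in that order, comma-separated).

Segment: ri-o-a-wo.
number: ya/a- → dual.
definiteness: o- → definite.
noun class: ri- → class II.

dual, definite, class II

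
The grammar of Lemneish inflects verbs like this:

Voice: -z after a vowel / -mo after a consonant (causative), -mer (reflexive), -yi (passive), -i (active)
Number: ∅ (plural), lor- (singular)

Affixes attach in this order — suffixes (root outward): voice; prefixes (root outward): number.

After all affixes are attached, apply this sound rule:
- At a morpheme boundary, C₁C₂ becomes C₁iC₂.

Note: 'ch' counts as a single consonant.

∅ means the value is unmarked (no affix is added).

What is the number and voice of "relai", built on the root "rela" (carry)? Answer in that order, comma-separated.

Segment: rela-i.
number: ∅ → plural.
voice: -i → active.

plural, active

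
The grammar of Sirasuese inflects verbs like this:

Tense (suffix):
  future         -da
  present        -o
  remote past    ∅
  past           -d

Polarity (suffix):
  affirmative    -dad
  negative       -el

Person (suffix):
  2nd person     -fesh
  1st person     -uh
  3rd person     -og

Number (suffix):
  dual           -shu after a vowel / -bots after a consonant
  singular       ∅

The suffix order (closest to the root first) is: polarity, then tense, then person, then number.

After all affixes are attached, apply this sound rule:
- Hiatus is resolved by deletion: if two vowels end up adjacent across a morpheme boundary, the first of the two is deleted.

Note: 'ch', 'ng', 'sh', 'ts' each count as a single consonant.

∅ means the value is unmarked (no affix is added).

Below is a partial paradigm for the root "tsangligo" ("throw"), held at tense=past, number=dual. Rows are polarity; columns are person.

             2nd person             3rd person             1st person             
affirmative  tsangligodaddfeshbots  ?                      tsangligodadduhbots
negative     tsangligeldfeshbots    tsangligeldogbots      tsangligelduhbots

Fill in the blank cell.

Attach polarity affirmative -dad → tsangligodad.
Attach tense past -d → tsangligodadd.
Attach person 3rd person -og → tsangligodaddog.
Attach number dual -bots (after consonant 'g') → tsangligodaddogbots.
Vowel deletion: no change.

tsangligodaddogbots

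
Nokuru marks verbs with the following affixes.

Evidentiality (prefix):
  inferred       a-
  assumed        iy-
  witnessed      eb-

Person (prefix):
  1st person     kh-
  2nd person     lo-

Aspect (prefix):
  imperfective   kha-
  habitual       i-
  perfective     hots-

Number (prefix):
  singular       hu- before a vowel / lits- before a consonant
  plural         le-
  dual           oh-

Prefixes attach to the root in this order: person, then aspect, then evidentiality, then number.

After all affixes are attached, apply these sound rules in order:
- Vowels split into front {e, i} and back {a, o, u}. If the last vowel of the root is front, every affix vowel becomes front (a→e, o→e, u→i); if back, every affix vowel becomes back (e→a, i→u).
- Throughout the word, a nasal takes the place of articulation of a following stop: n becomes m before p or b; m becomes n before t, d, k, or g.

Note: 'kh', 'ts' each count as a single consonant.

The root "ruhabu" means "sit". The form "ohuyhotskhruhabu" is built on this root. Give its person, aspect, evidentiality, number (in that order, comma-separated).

Segment: oh-iy-hots-kh-ruhabu.
person: kh- → 1st person.
aspect: hots- → perfective.
evidentiality: iy- → assumed.
number: oh- → dual.

1st person, perfective, assumed, dual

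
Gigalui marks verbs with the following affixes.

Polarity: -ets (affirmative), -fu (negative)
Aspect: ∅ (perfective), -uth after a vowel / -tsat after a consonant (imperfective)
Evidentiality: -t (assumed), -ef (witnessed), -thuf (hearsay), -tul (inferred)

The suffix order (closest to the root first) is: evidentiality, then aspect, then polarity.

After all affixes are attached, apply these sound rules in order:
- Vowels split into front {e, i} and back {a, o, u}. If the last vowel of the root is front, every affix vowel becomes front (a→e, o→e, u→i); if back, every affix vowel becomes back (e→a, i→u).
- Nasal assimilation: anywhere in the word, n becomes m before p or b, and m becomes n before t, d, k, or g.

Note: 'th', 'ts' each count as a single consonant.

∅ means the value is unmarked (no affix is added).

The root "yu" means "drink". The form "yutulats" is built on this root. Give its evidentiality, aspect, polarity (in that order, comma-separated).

inferred, perfective, affirmative

Segment: yu-tul-ets.
evidentiality: -tul → inferred.
aspect: ∅ → perfective.
polarity: -ets → affirmative.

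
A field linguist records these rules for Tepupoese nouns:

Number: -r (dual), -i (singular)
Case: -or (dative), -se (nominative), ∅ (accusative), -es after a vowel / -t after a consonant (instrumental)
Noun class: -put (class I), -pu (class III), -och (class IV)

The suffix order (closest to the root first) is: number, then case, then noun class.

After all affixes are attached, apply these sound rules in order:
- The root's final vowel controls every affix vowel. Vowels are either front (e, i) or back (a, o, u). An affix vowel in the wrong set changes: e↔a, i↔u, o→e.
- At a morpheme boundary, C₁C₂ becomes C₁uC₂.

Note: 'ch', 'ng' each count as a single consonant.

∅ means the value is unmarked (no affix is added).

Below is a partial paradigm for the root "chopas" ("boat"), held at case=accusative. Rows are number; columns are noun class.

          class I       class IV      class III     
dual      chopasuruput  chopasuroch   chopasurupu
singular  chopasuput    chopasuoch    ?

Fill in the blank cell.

chopasupu

Attach number singular -i → chopasi.
case = accusative: zero marking, form stays chopasi.
Attach noun class class III -pu → chopasipu.
Apply vowel harmony: chopasipu → chopasupu.
Epenthesis: no change.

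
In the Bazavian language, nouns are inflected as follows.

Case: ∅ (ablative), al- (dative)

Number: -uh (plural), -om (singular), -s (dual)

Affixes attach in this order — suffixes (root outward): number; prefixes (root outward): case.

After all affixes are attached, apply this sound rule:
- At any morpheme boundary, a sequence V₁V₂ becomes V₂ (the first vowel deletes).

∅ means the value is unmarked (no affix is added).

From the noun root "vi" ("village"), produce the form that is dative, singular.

alvom

Attach number singular -om → viom.
Attach case dative al- → alviom.
Apply vowel deletion: alviom → alvom.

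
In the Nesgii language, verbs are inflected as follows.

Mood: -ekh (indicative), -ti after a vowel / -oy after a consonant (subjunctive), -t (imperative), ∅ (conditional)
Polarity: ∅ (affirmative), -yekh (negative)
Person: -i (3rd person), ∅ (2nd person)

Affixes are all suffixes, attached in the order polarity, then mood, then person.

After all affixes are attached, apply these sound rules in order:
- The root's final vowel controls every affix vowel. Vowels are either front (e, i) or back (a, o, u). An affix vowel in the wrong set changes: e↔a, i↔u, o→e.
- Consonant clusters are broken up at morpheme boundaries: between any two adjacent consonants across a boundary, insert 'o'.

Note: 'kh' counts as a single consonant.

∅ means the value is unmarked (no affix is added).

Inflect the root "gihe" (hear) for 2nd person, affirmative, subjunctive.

polarity = affirmative: zero marking, form stays gihe.
Attach mood subjunctive -ti (after vowel 'e') → giheti.
person = 2nd person: zero marking, form stays giheti.
Vowel harmony: no change.
Epenthesis: no change.

giheti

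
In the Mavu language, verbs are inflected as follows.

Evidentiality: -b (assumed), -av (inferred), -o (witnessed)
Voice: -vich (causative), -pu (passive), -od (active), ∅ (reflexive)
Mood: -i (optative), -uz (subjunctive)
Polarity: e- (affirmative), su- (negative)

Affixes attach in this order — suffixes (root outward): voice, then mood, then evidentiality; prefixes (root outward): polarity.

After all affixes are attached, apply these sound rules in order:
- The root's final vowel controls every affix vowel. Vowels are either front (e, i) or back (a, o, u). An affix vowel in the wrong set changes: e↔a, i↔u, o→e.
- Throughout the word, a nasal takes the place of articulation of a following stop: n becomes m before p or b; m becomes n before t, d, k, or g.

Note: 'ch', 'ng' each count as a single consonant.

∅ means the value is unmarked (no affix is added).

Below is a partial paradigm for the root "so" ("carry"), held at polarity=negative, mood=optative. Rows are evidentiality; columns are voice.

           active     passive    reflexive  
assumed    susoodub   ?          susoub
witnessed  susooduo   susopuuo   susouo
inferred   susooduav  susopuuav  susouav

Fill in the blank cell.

Attach voice passive -pu → sopu.
Attach polarity negative su- → susopu.
Attach mood optative -i → susopui.
Attach evidentiality assumed -b → susopuib.
Apply vowel harmony: susopuib → susopuub.
Nasal assimilation: no change.

susopuub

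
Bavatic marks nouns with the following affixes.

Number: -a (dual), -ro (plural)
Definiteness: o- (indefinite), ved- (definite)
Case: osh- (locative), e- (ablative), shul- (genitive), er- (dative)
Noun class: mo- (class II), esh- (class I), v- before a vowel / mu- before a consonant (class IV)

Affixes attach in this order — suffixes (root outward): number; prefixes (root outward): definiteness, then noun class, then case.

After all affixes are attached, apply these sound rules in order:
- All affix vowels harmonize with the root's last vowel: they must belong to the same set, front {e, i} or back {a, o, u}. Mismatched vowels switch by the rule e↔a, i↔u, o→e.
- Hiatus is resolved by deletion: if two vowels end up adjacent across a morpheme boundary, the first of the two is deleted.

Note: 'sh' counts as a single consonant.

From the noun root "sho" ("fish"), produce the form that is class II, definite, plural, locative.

oshmovadshoro

Attach definiteness definite ved- → vedsho.
Attach noun class class II mo- → movedsho.
Attach number plural -ro → movedshoro.
Attach case locative osh- → oshmovedshoro.
Apply vowel harmony: oshmovedshoro → oshmovadshoro.
Vowel deletion: no change.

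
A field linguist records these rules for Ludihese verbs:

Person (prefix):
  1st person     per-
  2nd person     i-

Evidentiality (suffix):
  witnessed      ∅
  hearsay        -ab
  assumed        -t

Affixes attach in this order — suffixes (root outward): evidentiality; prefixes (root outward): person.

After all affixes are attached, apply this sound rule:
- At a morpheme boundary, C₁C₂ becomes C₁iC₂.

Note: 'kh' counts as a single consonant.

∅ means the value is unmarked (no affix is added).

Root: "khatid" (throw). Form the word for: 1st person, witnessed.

perikhatid

evidentiality = witnessed: zero marking, form stays khatid.
Attach person 1st person per- → perkhatid.
Apply epenthesis: perkhatid → perikhatid.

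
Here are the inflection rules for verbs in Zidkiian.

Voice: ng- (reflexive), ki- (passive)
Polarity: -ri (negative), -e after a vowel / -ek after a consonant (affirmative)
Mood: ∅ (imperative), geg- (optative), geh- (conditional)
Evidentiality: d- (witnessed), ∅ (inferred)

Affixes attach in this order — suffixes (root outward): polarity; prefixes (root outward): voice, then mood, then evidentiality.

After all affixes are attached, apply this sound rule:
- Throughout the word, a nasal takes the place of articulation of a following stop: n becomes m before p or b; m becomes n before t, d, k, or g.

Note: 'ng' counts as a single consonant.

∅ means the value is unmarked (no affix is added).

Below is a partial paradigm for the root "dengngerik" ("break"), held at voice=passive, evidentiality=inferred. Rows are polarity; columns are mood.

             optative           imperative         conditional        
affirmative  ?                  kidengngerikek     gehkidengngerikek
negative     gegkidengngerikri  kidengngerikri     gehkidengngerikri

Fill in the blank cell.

Attach voice passive ki- → kidengngerik.
Attach mood optative geg- → gegkidengngerik.
evidentiality = inferred: zero marking, form stays gegkidengngerik.
Attach polarity affirmative -ek (after consonant 'k') → gegkidengngerikek.
Nasal assimilation: no change.

gegkidengngerikek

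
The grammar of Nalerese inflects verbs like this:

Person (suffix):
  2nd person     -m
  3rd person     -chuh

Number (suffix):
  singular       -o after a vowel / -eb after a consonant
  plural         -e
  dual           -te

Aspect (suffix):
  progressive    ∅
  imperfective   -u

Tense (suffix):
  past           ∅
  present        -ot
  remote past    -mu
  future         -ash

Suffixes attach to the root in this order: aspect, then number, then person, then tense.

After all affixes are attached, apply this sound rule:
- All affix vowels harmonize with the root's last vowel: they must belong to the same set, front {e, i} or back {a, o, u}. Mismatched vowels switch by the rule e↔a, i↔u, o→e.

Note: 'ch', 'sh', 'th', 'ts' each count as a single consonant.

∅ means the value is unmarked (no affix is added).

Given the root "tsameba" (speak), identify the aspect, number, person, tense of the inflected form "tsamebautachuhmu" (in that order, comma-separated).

imperfective, dual, 3rd person, remote past

Segment: tsameba-u-te-chuh-mu.
aspect: -u → imperfective.
number: -te → dual.
person: -chuh → 3rd person.
tense: -mu → remote past.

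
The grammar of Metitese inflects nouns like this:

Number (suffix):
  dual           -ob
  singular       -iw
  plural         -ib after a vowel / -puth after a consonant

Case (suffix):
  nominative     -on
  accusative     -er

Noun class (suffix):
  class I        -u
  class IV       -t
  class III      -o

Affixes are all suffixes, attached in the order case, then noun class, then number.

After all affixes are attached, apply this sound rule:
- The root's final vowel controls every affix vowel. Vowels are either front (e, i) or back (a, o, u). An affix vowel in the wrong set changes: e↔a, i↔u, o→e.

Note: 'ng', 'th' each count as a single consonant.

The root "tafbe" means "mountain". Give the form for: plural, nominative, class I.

tafbeeniib

Attach case nominative -on → tafbeon.
Attach noun class class I -u → tafbeonu.
Attach number plural -ib (after vowel 'u') → tafbeonuib.
Apply vowel harmony: tafbeonuib → tafbeeniib.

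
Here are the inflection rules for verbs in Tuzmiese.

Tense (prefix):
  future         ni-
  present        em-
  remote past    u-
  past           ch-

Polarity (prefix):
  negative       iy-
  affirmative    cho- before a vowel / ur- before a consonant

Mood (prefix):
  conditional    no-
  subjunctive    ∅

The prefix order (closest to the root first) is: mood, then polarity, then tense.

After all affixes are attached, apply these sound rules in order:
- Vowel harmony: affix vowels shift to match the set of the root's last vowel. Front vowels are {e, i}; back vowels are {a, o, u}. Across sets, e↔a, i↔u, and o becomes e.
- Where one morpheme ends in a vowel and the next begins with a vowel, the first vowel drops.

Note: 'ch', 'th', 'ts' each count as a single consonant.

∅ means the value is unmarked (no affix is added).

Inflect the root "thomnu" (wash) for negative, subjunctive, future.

mood = subjunctive: zero marking, form stays thomnu.
Attach polarity negative iy- → iythomnu.
Attach tense future ni- → niiythomnu.
Apply vowel harmony: niiythomnu → nuuythomnu.
Apply vowel deletion: nuuythomnu → nuythomnu.

nuythomnu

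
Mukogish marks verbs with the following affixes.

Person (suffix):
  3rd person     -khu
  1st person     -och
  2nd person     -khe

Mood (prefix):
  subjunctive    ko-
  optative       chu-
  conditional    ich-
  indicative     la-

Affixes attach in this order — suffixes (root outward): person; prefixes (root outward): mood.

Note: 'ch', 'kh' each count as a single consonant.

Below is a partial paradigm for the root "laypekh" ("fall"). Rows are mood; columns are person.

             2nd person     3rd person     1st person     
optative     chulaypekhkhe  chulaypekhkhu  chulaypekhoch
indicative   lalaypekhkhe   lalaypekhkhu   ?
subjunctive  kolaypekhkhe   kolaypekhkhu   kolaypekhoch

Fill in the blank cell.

Attach person 1st person -och → laypekhoch.
Attach mood indicative la- → lalaypekhoch.

lalaypekhoch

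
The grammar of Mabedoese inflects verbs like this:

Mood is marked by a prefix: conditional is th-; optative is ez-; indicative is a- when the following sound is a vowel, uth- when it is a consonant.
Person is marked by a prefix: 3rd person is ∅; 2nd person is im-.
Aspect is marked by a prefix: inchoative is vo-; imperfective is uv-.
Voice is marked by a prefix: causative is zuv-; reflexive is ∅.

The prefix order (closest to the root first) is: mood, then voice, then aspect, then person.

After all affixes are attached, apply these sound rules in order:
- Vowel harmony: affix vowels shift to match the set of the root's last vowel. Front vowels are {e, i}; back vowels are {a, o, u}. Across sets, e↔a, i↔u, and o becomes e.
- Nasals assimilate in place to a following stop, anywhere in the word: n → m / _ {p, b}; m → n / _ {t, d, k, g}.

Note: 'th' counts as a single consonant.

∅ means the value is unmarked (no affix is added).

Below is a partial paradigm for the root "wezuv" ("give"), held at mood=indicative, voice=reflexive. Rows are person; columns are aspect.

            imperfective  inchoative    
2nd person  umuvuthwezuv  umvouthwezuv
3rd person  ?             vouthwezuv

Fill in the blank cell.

uvuthwezuv

Attach mood indicative uth- (before consonant 'w') → uthwezuv.
voice = reflexive: zero marking, form stays uthwezuv.
Attach aspect imperfective uv- → uvuthwezuv.
person = 3rd person: zero marking, form stays uvuthwezuv.
Vowel harmony: no change.
Nasal assimilation: no change.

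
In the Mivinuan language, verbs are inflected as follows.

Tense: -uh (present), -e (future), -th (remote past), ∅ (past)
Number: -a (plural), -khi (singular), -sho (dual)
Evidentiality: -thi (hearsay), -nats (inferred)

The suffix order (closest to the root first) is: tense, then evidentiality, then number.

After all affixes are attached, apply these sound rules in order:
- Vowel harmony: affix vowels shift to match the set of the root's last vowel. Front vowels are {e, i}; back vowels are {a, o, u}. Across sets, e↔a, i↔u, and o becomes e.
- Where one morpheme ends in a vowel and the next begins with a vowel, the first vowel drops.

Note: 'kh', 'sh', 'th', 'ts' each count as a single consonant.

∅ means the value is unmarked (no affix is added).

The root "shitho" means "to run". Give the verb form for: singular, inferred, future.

Attach tense future -e → shithoe.
Attach evidentiality inferred -nats → shithoenats.
Attach number singular -khi → shithoenatskhi.
Apply vowel harmony: shithoenatskhi → shithoanatskhu.
Apply vowel deletion: shithoanatskhu → shithanatskhu.

shithanatskhu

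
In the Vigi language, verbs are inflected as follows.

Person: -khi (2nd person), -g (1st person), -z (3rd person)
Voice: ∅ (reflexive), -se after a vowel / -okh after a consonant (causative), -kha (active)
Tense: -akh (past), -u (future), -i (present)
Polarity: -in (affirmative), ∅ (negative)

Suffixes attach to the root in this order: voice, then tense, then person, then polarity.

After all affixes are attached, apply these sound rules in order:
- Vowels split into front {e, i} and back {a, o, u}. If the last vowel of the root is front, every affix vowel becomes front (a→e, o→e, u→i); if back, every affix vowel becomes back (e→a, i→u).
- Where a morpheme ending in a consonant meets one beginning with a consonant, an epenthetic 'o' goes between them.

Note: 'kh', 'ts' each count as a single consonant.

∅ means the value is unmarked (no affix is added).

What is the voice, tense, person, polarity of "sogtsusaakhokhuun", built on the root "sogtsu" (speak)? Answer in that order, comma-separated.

causative, past, 2nd person, affirmative

Segment: sogtsu-se-akh-khi-in.
voice: -se/okh → causative.
tense: -akh → past.
person: -khi → 2nd person.
polarity: -in → affirmative.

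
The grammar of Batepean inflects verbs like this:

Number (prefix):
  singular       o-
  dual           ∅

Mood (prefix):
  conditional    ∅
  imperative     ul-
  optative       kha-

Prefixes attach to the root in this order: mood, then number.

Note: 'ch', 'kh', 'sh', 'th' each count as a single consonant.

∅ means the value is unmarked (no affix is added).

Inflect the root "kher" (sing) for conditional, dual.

kher

mood = conditional: zero marking, form stays kher.
number = dual: zero marking, form stays kher.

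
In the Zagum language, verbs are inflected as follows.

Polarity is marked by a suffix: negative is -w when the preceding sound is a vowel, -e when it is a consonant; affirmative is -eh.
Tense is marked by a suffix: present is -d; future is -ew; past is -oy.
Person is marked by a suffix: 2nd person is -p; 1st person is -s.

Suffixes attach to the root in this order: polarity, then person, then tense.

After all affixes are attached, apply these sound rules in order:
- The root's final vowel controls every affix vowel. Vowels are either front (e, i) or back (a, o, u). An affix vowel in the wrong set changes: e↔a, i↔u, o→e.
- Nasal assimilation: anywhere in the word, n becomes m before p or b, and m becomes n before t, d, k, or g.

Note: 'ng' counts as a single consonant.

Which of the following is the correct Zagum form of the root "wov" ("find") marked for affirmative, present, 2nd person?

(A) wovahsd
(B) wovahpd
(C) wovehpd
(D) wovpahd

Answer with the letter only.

Attach polarity affirmative -eh → woveh.
Attach person 2nd person -p → wovehp.
Attach tense present -d → wovehpd.
Apply vowel harmony: wovehpd → wovahpd.
Nasal assimilation: no change.
So the correct form is wovahpd, option (B).
(A) wovahsd is wrong: it uses 1st person instead of 2nd person for person.
(D) wovpahd is wrong: it has the affixes in the wrong order.
(C) wovehpd is wrong: it fails to apply the sound rule(s).

B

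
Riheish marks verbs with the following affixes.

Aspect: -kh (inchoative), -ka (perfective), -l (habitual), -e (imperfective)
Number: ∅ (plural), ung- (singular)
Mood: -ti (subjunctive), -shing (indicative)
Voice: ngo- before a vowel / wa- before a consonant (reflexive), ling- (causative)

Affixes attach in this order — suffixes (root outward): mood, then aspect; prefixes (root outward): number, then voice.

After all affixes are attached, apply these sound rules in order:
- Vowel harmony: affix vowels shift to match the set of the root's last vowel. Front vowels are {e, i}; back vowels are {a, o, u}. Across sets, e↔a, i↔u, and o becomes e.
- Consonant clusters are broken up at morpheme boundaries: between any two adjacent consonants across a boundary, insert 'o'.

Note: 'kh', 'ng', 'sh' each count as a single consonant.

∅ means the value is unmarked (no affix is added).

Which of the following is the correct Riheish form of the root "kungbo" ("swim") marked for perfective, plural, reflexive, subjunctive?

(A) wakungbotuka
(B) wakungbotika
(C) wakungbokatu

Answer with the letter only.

number = plural: zero marking, form stays kungbo.
Attach mood subjunctive -ti → kungboti.
Attach aspect perfective -ka → kungbotika.
Attach voice reflexive wa- (before consonant 'k') → wakungbotika.
Apply vowel harmony: wakungbotika → wakungbotuka.
Epenthesis: no change.
So the correct form is wakungbotuka, option (A).
(B) wakungbotika is wrong: it fails to apply the sound rule(s).
(C) wakungbokatu is wrong: it has the affixes in the wrong order.

A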